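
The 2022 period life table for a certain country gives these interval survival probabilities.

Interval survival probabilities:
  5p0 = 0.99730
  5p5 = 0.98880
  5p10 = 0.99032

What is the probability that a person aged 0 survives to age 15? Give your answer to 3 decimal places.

The overall survival probability is 0.99730 × 0.98880 × 0.99032.
= 0.976584.

0.977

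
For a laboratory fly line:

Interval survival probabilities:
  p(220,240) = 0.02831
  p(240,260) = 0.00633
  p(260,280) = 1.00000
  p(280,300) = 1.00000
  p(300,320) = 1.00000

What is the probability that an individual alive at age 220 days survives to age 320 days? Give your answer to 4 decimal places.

0.0002

Survival from 220 to 320 is the product of surviving each interval: 0.02831 × 0.00633 × 1.00000 × 1.00000 × 1.00000.
= 0.000179.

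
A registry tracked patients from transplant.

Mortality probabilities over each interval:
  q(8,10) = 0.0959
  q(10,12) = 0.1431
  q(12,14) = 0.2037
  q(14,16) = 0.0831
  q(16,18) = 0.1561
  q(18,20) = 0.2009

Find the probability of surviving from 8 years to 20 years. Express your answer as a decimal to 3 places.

0.381

The overall survival probability is (1 − 0.0959) × (1 − 0.1431) × (1 − 0.2037) × (1 − 0.0831) × (1 − 0.1561) × (1 − 0.2009).
= 0.9041 × 0.8569 × 0.7963 × 0.9169 × 0.8439 × 0.7991 = 0.381450.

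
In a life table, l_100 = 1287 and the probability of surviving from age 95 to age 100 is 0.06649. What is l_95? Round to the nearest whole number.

19356

l_95 = l_100 / p = 1287 / 0.06649 = 19356.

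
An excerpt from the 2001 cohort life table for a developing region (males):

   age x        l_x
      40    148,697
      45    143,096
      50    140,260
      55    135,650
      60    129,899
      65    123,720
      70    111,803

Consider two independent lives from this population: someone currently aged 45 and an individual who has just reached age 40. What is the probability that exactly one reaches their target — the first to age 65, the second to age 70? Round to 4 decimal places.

p₁ = l_65/l_45 = 123,720/143,096 = 0.864594; p₂ = l_70/l_40 = 111,803/148,697 = 0.751885.
P(exactly one) = p₁(1−p₂) + (1−p₁)p₂ = 0.214519 + 0.101810 = 0.316328.

0.3163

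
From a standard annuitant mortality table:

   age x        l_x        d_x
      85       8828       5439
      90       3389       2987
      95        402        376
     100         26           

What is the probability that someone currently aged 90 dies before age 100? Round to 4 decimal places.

0.9923

P(die before 100 | alive at 90) = 1 − l_100/l_90 = 1 − 26/3389 = (3363)/3389 = 0.992328.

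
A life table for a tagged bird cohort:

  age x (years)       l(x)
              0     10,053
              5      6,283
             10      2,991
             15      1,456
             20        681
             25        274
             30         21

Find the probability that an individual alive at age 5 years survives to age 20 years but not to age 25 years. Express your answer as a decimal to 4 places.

0.0648

This is the probability of reaching 20 but not 25, conditional on being alive at 5: (l(20) − l(25)) / l(5).
= (681 − 274) / 6,283 = 407 / 6,283 = 0.064778.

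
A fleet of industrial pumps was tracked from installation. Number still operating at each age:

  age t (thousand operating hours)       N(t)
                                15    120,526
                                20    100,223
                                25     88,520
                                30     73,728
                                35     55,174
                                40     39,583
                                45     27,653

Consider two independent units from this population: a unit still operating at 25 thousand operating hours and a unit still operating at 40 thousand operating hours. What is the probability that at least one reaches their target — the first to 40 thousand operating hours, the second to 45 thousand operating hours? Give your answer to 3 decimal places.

0.833

p₁ = N(40)/N(25) = 39,583/88,520 = 0.447164; p₂ = N(45)/N(40) = 27,653/39,583 = 0.698608.
P(at least one) = 1 − (1−p₁)(1−p₂) = 1 − 0.552836 × 0.301392 = 0.833380.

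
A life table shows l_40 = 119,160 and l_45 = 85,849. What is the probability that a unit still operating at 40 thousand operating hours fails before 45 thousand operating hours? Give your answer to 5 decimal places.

0.27955

P(fail before 45 | operational at 40) = 1 − l_45/l_40 = 1 − 85,849/119,160 = (33,311)/119,160 = 0.279549.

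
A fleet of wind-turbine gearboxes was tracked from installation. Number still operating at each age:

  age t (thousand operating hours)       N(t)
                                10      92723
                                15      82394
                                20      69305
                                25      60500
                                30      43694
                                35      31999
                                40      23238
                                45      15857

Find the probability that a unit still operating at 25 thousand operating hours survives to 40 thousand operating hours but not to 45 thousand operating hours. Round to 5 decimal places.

0.12200

This is the probability of reaching 40 but not 45, conditional on being operational at 25: (N(40) − N(45)) / N(25).
= (23238 − 15857) / 60500 = 7381 / 60500 = 0.122000.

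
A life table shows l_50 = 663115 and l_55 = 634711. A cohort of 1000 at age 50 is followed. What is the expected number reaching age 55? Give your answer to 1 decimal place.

957.2

The relevant probability is 634711/663115 = 0.957166.
Expected number = 1000 × 0.957166 = 957.2.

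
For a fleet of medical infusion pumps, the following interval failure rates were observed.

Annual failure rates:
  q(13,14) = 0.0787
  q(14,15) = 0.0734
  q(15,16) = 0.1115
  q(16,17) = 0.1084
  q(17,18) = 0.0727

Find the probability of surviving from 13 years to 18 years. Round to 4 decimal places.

0.6271

Survival from 13 to 18 is the product of surviving each interval: (1 − 0.0787) × (1 − 0.0734) × (1 − 0.1115) × (1 − 0.1084) × (1 − 0.0727).
= 0.9213 × 0.9266 × 0.8885 × 0.8916 × 0.9273 = 0.627106.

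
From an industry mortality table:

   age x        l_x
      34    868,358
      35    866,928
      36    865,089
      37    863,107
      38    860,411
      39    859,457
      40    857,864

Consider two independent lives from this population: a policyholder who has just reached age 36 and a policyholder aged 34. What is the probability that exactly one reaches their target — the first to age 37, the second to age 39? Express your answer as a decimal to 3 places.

p₁ = l_37/l_36 = 863,107/865,089 = 0.997709; p₂ = l_39/l_34 = 859,457/868,358 = 0.989750.
P(exactly one) = p₁(1−p₂) + (1−p₁)p₂ = 0.010227 + 0.002268 = 0.012494.

0.012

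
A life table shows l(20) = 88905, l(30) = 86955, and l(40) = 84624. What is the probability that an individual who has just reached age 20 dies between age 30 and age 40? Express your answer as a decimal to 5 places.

0.02622

This is the probability of reaching 30 but not 40, conditional on being alive at 20: (l(30) − l(40)) / l(20).
= (86955 − 84624) / 88905 = 2331 / 88905 = 0.026219.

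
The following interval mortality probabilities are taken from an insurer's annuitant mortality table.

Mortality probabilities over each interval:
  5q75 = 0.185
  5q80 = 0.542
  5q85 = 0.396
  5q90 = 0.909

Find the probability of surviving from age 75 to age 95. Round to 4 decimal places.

0.0205

The overall survival probability is (1 − 0.185) × (1 − 0.542) × (1 − 0.396) × (1 − 0.909).
= 0.815 × 0.458 × 0.604 × 0.091 = 0.020516.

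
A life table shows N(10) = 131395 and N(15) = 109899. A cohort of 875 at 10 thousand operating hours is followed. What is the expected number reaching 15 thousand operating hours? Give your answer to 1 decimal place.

The relevant probability is 109899/131395 = 0.836402.
Expected number = 875 × 0.836402 = 731.9.

731.9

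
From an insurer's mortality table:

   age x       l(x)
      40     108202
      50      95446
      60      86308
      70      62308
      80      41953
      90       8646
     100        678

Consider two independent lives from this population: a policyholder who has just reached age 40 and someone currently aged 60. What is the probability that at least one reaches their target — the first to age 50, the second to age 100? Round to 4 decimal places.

p₁ = l(50)/l(40) = 95446/108202 = 0.882109; p₂ = l(100)/l(60) = 678/86308 = 0.007856.
P(at least one) = 1 − (1−p₁)(1−p₂) = 1 − 0.117891 × 0.992144 = 0.883035.

0.8830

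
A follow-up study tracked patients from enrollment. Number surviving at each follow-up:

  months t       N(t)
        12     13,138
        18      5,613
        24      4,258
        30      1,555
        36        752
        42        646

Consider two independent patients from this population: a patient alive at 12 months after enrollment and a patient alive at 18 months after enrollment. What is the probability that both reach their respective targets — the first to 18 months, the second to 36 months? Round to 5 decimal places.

p₁ = N(18)/N(12) = 5,613/13,138 = 0.427234; p₂ = N(36)/N(18) = 752/5,613 = 0.133975.
P(both) = p₁ × p₂ = 0.427234 × 0.133975 = 0.057239.

0.05724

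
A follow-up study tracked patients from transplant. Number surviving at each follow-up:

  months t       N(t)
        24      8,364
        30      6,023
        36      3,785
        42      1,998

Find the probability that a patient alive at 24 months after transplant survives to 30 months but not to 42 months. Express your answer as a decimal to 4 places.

This is the probability of reaching 30 but not 42, conditional on being alive at 24: (N(30) − N(42)) / N(24).
= (6,023 − 1,998) / 8,364 = 4,025 / 8,364 = 0.481229.

0.4812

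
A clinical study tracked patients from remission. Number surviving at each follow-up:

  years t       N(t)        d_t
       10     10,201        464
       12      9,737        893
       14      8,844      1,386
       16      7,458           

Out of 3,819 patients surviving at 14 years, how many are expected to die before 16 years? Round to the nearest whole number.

599

The relevant probability is 1 − 7,458/8,844 = 0.156716.
Expected number = 3,819 × 0.156716 = 599.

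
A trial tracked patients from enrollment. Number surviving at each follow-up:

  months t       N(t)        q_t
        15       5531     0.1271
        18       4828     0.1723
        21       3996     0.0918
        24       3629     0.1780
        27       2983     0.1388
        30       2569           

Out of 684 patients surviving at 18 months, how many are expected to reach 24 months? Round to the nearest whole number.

514

The relevant probability is 3629/4828 = 0.751657.
Expected number = 684 × 0.751657 = 514.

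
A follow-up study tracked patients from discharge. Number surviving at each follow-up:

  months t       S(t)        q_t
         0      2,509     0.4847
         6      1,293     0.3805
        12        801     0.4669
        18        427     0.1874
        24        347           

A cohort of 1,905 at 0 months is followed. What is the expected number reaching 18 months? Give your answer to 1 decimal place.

324.2

The relevant probability is 427/2,509 = 0.170187.
Expected number = 1,905 × 0.170187 = 324.2.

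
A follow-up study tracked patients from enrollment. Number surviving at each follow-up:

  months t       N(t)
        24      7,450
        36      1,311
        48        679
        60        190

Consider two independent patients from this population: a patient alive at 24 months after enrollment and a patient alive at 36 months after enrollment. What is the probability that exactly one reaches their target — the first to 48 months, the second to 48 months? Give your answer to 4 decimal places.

0.5147

p₁ = N(48)/N(24) = 679/7,450 = 0.091141; p₂ = N(48)/N(36) = 679/1,311 = 0.517925.
P(exactly one) = p₁(1−p₂) + (1−p₁)p₂ = 0.043937 + 0.470721 = 0.514658.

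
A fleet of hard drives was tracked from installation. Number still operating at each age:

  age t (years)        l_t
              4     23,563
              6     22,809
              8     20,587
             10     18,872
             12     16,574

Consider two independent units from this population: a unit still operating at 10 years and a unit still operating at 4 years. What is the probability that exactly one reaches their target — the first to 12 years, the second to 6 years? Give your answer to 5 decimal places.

p₁ = l_12/l_10 = 16,574/18,872 = 0.878232; p₂ = l_6/l_4 = 22,809/23,563 = 0.968001.
P(exactly one) = p₁(1−p₂) + (1−p₁)p₂ = 0.028103 + 0.117872 = 0.145974.

0.14597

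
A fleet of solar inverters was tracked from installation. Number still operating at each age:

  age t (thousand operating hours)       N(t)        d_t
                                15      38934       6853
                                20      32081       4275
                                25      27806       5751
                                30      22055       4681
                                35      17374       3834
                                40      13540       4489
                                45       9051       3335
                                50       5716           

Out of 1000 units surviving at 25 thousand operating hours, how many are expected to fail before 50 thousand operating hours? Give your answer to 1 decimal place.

The relevant probability is 1 − 5716/27806 = 0.794433.
Expected number = 1000 × 0.794433 = 794.4.

794.4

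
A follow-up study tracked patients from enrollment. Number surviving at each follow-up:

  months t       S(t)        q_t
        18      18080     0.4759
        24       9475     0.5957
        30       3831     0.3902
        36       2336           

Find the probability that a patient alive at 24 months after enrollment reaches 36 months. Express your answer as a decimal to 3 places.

0.247

The conditional survival probability is S(36)/S(24) = 2336/9475 = 0.246544.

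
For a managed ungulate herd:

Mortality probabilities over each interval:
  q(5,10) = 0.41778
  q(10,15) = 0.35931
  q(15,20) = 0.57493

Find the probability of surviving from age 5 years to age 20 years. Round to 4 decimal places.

The overall survival probability is (1 − 0.41778) × (1 − 0.35931) × (1 − 0.57493).
= 0.58222 × 0.64069 × 0.42507 = 0.158561.

0.1586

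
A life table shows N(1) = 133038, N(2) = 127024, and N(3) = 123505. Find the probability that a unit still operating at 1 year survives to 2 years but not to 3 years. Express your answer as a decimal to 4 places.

This is the probability of reaching 2 but not 3, conditional on being operational at 1: (N(2) − N(3)) / N(1).
= (127024 − 123505) / 133038 = 3519 / 133038 = 0.026451.

0.0265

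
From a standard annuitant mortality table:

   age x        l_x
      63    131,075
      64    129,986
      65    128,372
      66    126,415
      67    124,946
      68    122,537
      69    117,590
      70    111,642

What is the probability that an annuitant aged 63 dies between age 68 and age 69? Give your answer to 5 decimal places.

We want 5|1q63 = (l_68 − l_69)/l_63.
This is the probability of reaching 68 but not 69, conditional on being alive at 63: (l_68 − l_69) / l_63.
= (122,537 − 117,590) / 131,075 = 4,947 / 131,075 = 0.037742.

0.03774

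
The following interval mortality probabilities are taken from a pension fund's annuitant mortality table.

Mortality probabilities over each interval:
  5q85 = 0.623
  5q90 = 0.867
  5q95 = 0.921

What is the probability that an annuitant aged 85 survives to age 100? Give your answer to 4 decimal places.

0.0040

15p85 = (1 − 0.623) × (1 − 0.867) × (1 − 0.921).
= 0.377 × 0.133 × 0.079 = 0.003961.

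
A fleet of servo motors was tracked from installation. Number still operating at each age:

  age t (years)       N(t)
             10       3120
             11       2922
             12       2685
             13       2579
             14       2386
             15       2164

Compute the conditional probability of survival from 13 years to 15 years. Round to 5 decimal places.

The conditional survival probability is N(15)/N(13) = 2164/2579 = 0.839085.

0.83908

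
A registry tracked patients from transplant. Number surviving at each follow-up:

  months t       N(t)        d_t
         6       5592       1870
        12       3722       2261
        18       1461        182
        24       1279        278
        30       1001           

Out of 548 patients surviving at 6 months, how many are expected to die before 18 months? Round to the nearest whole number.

The relevant probability is 1 − 1461/5592 = 0.738734.
Expected number = 548 × 0.738734 = 405.

405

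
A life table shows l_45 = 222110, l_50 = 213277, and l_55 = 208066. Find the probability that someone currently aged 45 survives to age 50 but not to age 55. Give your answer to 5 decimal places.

0.02346

This is the probability of reaching 50 but not 55, conditional on being alive at 45: (l_50 − l_55) / l_45.
= (213277 − 208066) / 222110 = 5211 / 222110 = 0.023461.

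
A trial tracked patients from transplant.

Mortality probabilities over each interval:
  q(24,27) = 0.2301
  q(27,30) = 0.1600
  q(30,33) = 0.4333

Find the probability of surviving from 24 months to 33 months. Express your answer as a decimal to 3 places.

0.366

P(survive 24→33) = (1 − 0.2301) × (1 − 0.1600) × (1 − 0.4333).
= 0.7699 × 0.8400 × 0.5667 = 0.366494.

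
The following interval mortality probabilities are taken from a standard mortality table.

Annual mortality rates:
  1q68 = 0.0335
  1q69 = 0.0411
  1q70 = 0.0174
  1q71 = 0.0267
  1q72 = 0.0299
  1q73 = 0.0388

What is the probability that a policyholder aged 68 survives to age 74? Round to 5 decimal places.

Chaining the interval survival probabilities: (1 − 0.0335) × (1 − 0.0411) × (1 − 0.0174) × (1 − 0.0267) × (1 − 0.0299) × (1 − 0.0388).
= 0.9665 × 0.9589 × 0.9826 × 0.9733 × 0.9701 × 0.9612 = 0.826473.

0.82647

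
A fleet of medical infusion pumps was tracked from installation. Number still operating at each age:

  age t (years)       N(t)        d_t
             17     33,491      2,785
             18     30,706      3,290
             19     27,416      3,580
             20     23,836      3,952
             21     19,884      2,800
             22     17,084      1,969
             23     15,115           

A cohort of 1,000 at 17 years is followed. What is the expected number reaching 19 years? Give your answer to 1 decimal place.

The relevant probability is 27,416/33,491 = 0.818608.
Expected number = 1,000 × 0.818608 = 818.6.

818.6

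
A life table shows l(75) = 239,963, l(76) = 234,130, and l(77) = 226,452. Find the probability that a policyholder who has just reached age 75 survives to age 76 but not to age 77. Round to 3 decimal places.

0.032

This is the probability of reaching 76 but not 77, conditional on being alive at 75: (l(76) − l(77)) / l(75).
= (234,130 − 226,452) / 239,963 = 7,678 / 239,963 = 0.031997.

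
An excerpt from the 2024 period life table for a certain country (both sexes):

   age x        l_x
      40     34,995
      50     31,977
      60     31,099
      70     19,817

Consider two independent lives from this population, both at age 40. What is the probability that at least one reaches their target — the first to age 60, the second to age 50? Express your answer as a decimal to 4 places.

p₁ = l_60/l_40 = 31,099/34,995 = 0.888670; p₂ = l_50/l_40 = 31,977/34,995 = 0.913759.
P(at least one) = 1 − (1−p₁)(1−p₂) = 1 − 0.111330 × 0.086241 = 0.990399.

0.9904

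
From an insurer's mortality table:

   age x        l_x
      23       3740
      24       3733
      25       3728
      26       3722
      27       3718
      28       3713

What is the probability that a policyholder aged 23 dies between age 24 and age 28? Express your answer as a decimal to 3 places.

We want 1|4q23 = (l_24 − l_28)/l_23.
This is the probability of reaching 24 but not 28, conditional on being alive at 23: (l_24 − l_28) / l_23.
= (3733 − 3713) / 3740 = 20 / 3740 = 0.005348.

0.005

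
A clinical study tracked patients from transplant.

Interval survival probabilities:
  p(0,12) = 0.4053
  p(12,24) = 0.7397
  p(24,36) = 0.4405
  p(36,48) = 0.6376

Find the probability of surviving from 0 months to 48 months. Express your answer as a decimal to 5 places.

0.08420

Survival from 0 to 48 is the product of surviving each interval: 0.4053 × 0.7397 × 0.4405 × 0.6376.
= 0.084203.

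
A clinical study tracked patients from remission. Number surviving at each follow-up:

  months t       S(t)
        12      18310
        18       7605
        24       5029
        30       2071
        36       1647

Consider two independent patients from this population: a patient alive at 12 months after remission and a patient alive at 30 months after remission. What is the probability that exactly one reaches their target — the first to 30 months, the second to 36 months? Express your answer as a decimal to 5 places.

p₁ = S(30)/S(12) = 2071/18310 = 0.113108; p₂ = S(36)/S(30) = 1647/2071 = 0.795268.
P(exactly one) = p₁(1−p₂) + (1−p₁)p₂ = 0.023157 + 0.705317 = 0.728474.

0.72847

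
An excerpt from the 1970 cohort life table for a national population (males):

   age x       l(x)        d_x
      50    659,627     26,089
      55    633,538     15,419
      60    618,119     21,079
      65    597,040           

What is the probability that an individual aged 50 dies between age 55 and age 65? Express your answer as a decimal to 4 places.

0.0553

This is the probability of reaching 55 but not 65, conditional on being alive at 50: (l(55) − l(65)) / l(50).
= (633,538 − 597,040) / 659,627 = 36,498 / 659,627 = 0.055331.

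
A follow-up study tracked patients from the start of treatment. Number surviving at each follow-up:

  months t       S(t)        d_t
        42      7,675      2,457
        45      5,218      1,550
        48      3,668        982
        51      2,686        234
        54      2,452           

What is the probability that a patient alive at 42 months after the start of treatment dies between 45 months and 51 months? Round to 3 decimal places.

0.330

This is the probability of reaching 45 but not 51, conditional on being alive at 42: (S(45) − S(51)) / S(42).
= (5,218 − 2,686) / 7,675 = 2,532 / 7,675 = 0.329902.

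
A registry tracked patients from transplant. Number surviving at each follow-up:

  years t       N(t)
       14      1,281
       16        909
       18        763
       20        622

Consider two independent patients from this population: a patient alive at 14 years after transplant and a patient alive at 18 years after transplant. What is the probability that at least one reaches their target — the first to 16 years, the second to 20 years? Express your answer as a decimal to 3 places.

p₁ = N(16)/N(14) = 909/1,281 = 0.709602; p₂ = N(20)/N(18) = 622/763 = 0.815203.
P(at least one) = 1 − (1−p₁)(1−p₂) = 1 − 0.290398 × 0.184797 = 0.946335.

0.946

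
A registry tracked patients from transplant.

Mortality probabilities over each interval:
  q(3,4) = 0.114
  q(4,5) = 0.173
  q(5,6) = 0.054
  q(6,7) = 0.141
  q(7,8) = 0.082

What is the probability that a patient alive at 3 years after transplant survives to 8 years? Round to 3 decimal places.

The overall survival probability is (1 − 0.114) × (1 − 0.173) × (1 − 0.054) × (1 − 0.141) × (1 − 0.082).
= 0.886 × 0.827 × 0.946 × 0.859 × 0.918 = 0.546596.

0.547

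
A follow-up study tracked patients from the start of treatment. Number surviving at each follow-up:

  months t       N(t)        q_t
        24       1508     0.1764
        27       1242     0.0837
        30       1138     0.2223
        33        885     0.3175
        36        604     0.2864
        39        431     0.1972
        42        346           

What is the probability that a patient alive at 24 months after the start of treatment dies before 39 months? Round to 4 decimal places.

0.7142

P(die before 39 | alive at 24) = 1 − N(39)/N(24) = 1 − 431/1508 = (1077)/1508 = 0.714191.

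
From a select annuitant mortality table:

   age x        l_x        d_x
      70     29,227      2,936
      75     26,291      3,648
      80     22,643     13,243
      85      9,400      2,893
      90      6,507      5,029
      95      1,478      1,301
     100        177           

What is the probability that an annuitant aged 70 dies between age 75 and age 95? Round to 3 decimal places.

We want 5|20q70 = (l_75 − l_95)/l_70.
This is the probability of reaching 75 but not 95, conditional on being alive at 70: (l_75 − l_95) / l_70.
= (26,291 − 1,478) / 29,227 = 24,813 / 29,227 = 0.848975.

0.849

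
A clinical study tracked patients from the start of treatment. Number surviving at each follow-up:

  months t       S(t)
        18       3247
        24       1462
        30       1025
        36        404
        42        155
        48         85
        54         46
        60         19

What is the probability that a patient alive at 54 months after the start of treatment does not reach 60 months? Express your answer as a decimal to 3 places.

P(die before 60 | alive at 54) = 1 − S(60)/S(54) = 1 − 19/46 = (27)/46 = 0.586957.

0.587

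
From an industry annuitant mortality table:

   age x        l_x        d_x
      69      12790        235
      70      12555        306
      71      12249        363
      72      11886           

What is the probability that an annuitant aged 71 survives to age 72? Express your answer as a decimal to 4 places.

We want 1p71 = l_72/l_71.
The conditional survival probability is l_72/l_71 = 11886/12249 = 0.970365.

0.9704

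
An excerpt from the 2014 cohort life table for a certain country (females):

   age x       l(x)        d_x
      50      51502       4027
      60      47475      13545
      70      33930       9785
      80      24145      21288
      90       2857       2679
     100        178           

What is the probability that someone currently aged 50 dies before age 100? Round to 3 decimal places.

0.997

P(die before 100 | alive at 50) = 1 − l(100)/l(50) = 1 − 178/51502 = (51324)/51502 = 0.996544.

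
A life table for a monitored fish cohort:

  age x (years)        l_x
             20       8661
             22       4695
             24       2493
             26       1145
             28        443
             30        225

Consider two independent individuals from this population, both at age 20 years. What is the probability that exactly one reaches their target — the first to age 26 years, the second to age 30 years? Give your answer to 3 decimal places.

0.151

p₁ = l_26/l_20 = 1145/8661 = 0.132202; p₂ = l_30/l_20 = 225/8661 = 0.025979.
P(exactly one) = p₁(1−p₂) + (1−p₁)p₂ = 0.128768 + 0.022545 = 0.151312.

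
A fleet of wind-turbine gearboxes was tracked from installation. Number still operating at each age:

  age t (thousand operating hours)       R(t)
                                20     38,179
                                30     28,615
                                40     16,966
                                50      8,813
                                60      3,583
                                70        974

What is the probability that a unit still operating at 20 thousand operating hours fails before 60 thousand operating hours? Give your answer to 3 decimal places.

P(fail before 60 | operational at 20) = 1 − R(60)/R(20) = 1 − 3,583/38,179 = (34,596)/38,179 = 0.906153.

0.906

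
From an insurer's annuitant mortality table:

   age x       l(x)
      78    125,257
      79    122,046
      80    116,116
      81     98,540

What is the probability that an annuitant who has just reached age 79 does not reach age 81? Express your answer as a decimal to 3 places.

P(die before 81 | alive at 79) = 1 − l(81)/l(79) = 1 − 98,540/122,046 = (23,506)/122,046 = 0.192600.

0.193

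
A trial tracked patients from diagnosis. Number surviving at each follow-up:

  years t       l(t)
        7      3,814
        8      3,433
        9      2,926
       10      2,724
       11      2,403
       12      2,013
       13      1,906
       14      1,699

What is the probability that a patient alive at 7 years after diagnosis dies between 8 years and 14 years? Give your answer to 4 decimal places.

0.4546

This is the probability of reaching 8 but not 14, conditional on being alive at 7: (l(8) − l(14)) / l(7).
= (3,433 − 1,699) / 3,814 = 1,734 / 3,814 = 0.454641.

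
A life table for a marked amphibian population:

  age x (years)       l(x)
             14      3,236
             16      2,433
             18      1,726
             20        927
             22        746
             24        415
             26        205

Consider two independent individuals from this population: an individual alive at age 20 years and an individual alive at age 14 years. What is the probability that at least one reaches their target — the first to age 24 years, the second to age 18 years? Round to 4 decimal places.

p₁ = l(24)/l(20) = 415/927 = 0.447681; p₂ = l(18)/l(14) = 1,726/3,236 = 0.533375.
P(at least one) = 1 − (1−p₁)(1−p₂) = 1 − 0.552319 × 0.466625 = 0.742274.

0.7423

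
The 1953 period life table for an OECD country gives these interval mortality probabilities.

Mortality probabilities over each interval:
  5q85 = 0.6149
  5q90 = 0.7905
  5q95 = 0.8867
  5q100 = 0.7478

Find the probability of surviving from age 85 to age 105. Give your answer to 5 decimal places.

Survival from 85 to 105 is the product of surviving each interval: (1 − 0.6149) × (1 − 0.7905) × (1 − 0.8867) × (1 − 0.7478).
= 0.3851 × 0.2095 × 0.1133 × 0.2522 = 0.002305.

0.00231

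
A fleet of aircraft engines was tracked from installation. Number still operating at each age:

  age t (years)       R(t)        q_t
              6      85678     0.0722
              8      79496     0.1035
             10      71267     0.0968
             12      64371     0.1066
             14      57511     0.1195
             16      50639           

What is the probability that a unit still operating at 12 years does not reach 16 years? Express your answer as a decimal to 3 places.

0.213

P(fail before 16 | operational at 12) = 1 − R(16)/R(12) = 1 − 50639/64371 = (13732)/64371 = 0.213326.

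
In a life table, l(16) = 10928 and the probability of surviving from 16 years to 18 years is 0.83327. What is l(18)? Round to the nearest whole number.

9106

l(18) = l(16) × p = 10928 × 0.83327 = 9106.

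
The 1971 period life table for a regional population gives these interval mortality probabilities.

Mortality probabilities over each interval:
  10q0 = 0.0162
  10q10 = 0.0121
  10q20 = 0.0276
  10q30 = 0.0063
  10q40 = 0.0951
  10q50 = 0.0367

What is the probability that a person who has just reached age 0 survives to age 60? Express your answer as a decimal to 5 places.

Survival from 0 to 60 is the product of surviving each interval: (1 − 0.0162) × (1 − 0.0121) × (1 − 0.0276) × (1 − 0.0063) × (1 − 0.0951) × (1 − 0.0367).
= 0.9838 × 0.9879 × 0.9724 × 0.9937 × 0.9049 × 0.9633 = 0.818620.

0.81862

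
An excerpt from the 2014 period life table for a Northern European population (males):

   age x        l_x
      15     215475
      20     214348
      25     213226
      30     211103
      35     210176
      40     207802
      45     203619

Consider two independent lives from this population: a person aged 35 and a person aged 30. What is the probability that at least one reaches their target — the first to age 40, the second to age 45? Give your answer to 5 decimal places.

0.99960

p₁ = l_40/l_35 = 207802/210176 = 0.988705; p₂ = l_45/l_30 = 203619/211103 = 0.964548.
P(at least one) = 1 − (1−p₁)(1−p₂) = 1 − 0.011295 × 0.035452 = 0.999600.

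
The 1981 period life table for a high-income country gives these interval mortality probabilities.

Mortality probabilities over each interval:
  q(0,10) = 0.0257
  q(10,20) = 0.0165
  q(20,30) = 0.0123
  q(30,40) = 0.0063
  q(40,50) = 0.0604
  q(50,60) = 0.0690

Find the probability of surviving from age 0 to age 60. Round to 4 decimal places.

The overall survival probability is (1 − 0.0257) × (1 − 0.0165) × (1 − 0.0123) × (1 − 0.0063) × (1 − 0.0604) × (1 − 0.0690).
= 0.9743 × 0.9835 × 0.9877 × 0.9937 × 0.9396 × 0.9310 = 0.822697.

0.8227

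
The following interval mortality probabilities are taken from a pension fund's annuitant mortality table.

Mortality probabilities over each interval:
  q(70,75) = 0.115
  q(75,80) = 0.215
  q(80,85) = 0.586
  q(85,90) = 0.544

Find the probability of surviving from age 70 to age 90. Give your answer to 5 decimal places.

0.13115

Chaining the interval survival probabilities: (1 − 0.115) × (1 − 0.215) × (1 − 0.586) × (1 − 0.544).
= 0.885 × 0.785 × 0.414 × 0.456 = 0.131153.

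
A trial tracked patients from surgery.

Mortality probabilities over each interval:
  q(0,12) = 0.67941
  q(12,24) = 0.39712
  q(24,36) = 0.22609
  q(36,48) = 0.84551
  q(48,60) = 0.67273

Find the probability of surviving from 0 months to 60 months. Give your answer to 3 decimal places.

0.008

The overall survival probability is (1 − 0.67941) × (1 − 0.39712) × (1 − 0.22609) × (1 − 0.84551) × (1 − 0.67273).
= 0.32059 × 0.60288 × 0.77391 × 0.15449 × 0.32727 = 0.007563.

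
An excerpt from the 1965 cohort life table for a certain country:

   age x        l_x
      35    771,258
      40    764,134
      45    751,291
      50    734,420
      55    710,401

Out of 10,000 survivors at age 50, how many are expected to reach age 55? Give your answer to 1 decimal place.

9673.0

The relevant probability is 710,401/734,420 = 0.967295.
Expected number = 10,000 × 0.967295 = 9673.0.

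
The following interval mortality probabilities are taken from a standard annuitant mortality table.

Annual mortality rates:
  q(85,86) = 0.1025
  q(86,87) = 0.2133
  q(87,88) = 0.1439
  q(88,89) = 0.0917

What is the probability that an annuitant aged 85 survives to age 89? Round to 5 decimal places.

Chaining the interval survival probabilities: (1 − 0.1025) × (1 − 0.2133) × (1 − 0.1439) × (1 − 0.0917).
= 0.8975 × 0.7867 × 0.8561 × 0.9083 = 0.549032.

0.54903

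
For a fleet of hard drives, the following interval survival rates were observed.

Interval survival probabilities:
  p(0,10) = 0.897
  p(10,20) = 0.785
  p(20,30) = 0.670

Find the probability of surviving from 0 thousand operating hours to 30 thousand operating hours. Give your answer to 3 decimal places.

0.472

P(survive 0→30) = 0.897 × 0.785 × 0.670.
= 0.471777.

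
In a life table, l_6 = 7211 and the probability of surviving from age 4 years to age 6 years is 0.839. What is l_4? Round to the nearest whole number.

8595

l_4 = l_6 / p = 7211 / 0.839 = 8595.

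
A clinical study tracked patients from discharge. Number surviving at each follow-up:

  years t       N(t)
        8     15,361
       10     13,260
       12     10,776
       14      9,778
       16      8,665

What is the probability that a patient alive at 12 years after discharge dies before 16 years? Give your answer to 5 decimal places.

0.19590

P(die before 16 | alive at 12) = 1 − N(16)/N(12) = 1 − 8,665/10,776 = (2,111)/10,776 = 0.195898.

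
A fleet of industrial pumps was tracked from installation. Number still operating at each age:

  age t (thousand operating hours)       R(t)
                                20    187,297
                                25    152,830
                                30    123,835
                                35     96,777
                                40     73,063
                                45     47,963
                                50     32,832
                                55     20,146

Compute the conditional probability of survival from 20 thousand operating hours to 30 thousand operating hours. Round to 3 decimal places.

The conditional survival probability is R(30)/R(20) = 123,835/187,297 = 0.661169.

0.661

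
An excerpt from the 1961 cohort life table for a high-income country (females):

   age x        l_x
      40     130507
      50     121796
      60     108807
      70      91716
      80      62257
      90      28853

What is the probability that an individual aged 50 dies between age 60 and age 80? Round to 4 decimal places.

We want 10|20q50 = (l_60 − l_80)/l_50.
This is the probability of reaching 60 but not 80, conditional on being alive at 50: (l_60 − l_80) / l_50.
= (108807 − 62257) / 121796 = 46550 / 121796 = 0.382196.

0.3822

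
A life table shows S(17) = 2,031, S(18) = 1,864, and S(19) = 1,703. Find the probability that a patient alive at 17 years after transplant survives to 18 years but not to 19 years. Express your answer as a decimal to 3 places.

This is the probability of reaching 18 but not 19, conditional on being alive at 17: (S(18) − S(19)) / S(17).
= (1,864 − 1,703) / 2,031 = 161 / 2,031 = 0.079271.

0.079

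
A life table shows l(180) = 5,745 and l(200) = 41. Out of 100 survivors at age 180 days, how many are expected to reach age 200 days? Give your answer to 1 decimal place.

0.7

The relevant probability is 41/5,745 = 0.007137.
Expected number = 100 × 0.007137 = 0.7.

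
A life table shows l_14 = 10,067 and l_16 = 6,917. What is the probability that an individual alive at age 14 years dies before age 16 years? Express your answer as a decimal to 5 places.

0.31290

P(die before 16 | alive at 14) = 1 − l_16/l_14 = 1 − 6,917/10,067 = (3,150)/10,067 = 0.312904.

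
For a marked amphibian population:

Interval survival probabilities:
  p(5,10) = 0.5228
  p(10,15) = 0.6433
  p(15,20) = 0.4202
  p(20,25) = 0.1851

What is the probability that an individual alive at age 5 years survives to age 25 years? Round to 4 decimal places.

0.0262

P(survive 5→25) = 0.5228 × 0.6433 × 0.4202 × 0.1851.
= 0.026158.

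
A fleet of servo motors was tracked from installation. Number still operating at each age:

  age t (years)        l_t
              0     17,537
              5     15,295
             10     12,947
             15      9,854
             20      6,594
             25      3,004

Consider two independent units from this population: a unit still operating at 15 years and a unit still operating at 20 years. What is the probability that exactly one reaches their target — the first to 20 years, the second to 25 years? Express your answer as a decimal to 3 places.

p₁ = l_20/l_15 = 6,594/9,854 = 0.669170; p₂ = l_25/l_20 = 3,004/6,594 = 0.455566.
P(exactly one) = p₁(1−p₂) + (1−p₁)p₂ = 0.364319 + 0.150715 = 0.515034.

0.515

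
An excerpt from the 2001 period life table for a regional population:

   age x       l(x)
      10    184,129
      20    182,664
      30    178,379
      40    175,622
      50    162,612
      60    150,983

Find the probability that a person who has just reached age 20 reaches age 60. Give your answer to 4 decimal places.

The conditional survival probability is l(60)/l(20) = 150,983/182,664 = 0.826561.

0.8266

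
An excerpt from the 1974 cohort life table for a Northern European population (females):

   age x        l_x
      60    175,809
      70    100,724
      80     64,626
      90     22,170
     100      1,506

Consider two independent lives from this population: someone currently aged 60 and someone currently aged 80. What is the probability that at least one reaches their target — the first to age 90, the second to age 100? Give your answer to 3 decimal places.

0.146

p₁ = l_90/l_60 = 22,170/175,809 = 0.126103; p₂ = l_100/l_80 = 1,506/64,626 = 0.023303.
P(at least one) = 1 − (1−p₁)(1−p₂) = 1 − 0.873897 × 0.976697 = 0.146467.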